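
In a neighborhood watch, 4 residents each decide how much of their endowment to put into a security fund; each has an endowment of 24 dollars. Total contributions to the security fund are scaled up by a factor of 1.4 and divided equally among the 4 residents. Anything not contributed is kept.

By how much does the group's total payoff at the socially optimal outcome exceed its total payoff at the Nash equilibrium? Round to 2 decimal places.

38.40 dollars

Each contributed unit returns 1.4/4 = 0.3500 to its contributor — below 1 — so contributing 0 is dominant for every player. At the Nash equilibrium everyone keeps their 24, and the group total is 4 × 24 = 96.
Each contributed unit returns 1.400 to the group as a whole (0.3500 to each of 4 players), which exceeds 1, so the social optimum is full contribution: group total = 1.400 × 96 = 134.40.
Efficiency loss = 134.40 − 96 = 38.40.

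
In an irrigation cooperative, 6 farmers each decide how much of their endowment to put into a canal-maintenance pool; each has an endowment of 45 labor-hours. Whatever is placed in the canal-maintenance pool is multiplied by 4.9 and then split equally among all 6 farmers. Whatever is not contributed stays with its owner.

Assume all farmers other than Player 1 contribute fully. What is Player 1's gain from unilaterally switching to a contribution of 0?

Switching from a contribution of 45 to 0 lets Player 1 keep an extra 45 labor-hours, but lowers the canal-maintenance pool by 45, which costs Player 1 their own share of that drop: 4.9/6 × 45 = 36.75.
Net gain = 45 − 36.75 = 8.25. The private return per contributed unit (0.8167) is below 1, so free-riding is indeed the best response regardless of what the others do.

8.25 labor-hours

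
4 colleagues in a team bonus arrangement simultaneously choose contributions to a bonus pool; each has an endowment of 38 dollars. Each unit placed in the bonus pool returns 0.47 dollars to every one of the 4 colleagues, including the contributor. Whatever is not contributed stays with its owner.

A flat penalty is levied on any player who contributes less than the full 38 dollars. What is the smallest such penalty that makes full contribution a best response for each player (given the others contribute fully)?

Given the others contribute fully, the best deviation is to contribute 0 (any partial contribution still incurs the fine and gives up units whose private return 0.47 is below 1).
Deviating from 38 to 0 saves 38 dollars but forfeits the deviator's share of the drop in the bonus pool: 0.47 × 38 = 17.86.
So the deviation gain is 38 − 17.86 = 20.14, and the fine must be at least 20.14 dollars to wipe it out.

20.14 dollars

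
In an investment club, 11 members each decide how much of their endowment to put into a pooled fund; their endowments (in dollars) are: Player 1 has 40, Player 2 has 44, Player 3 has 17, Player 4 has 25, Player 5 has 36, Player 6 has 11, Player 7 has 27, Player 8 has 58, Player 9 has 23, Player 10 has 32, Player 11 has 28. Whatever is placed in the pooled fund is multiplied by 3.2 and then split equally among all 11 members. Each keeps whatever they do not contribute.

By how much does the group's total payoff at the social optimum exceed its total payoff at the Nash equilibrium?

750.20 dollars

The private return per contributed unit is 3.2/11 = 0.2909 < 1 for every player regardless of endowment, so the Nash equilibrium is zero contribution and the group total is Σ E_j = 40 + 44 + 17 + 25 + 36 + 11 + 27 + 58 + 23 + 32 + 28 = 341.
Each contributed unit returns 3.200 to the group, so the social optimum is full contribution by everyone: group total = 3.200 × 341 = 1091.20.
Efficiency loss = (3.200 − 1) × 341 = 750.20.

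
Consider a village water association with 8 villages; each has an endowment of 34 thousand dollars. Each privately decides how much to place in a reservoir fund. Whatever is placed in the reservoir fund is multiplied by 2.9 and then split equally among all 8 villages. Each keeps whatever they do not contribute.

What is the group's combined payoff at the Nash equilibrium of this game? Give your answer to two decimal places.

Each contributed unit returns 2.9/8 = 0.3625 to its contributor — below 1 — so contributing 0 is dominant for every player. At the Nash equilibrium everyone keeps their 34, and the group total is 8 × 34 = 272.

272.00 thousand dollars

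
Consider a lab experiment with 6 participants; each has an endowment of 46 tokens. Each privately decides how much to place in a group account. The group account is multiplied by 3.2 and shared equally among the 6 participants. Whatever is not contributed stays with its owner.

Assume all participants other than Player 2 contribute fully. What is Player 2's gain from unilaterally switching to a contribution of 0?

21.47 tokens

Switching from a contribution of 46 to 0 lets Player 2 keep an extra 46 tokens, but lowers the group account by 46, which costs Player 2 their own share of that drop: 3.2/6 × 46 = 24.53.
Net gain = 46 − 24.53 = 21.47. The private return per contributed unit (0.5333) is below 1, so free-riding is indeed the best response regardless of what the others do.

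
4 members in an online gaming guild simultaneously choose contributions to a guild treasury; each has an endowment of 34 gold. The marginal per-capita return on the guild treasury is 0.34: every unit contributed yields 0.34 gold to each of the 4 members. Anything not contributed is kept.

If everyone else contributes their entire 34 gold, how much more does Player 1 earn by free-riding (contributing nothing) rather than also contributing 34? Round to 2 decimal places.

Switching from a contribution of 34 to 0 lets Player 1 keep an extra 34 gold, but lowers the guild treasury by 34, which costs Player 1 their own share of that drop: 0.34 × 34 = 11.56.
Net gain = 34 − 11.56 = 22.44. The private return per contributed unit (0.34) is below 1, so free-riding is indeed the best response regardless of what the others do.

22.44 gold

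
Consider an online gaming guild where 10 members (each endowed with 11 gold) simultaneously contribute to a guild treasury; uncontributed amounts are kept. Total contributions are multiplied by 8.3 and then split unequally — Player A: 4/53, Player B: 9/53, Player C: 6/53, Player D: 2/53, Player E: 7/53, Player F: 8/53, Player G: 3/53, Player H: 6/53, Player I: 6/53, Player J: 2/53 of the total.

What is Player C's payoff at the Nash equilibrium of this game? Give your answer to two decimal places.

42.01 gold

Each unit j contributes comes back to j as 8.3 × (j's share), so j prefers to contribute only if that share exceeds 1/8.3 = 0.1205; otherwise keeping the unit dominates.
Player B, Player E and Player F are above the threshold, contributing 11 each; the remaining 7 contribute 0. Total contributed: 33.
Player C keeps 11 and receives 8.3 × 33 × 6/53 = 31.01 from the guild treasury, for a payoff of 42.01.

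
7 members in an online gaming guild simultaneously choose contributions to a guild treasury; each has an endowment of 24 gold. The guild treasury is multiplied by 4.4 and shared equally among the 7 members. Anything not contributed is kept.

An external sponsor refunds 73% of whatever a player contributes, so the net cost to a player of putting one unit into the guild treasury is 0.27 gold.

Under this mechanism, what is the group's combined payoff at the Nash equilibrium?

861.84 gold

With the mechanism, a contributed unit returns (4.4/7) / 0.27 = 2.3280 per unit of net cost to the contributor — now above 1 — so contributing fully is weakly dominant for every player.
So the Nash equilibrium is full contribution by all 7; the group earns 7 × (24 × 0.73 + 4.4 × 24) = 861.84.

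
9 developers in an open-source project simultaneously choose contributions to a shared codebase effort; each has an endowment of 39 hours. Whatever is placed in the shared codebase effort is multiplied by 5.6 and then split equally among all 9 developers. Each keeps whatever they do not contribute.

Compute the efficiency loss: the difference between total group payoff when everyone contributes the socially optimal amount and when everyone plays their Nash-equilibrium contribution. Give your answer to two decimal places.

Each contributed unit returns 5.6/9 = 0.6222 to its contributor — below 1 — so contributing 0 is dominant for every player. At the Nash equilibrium everyone keeps their 39, and the group total is 9 × 39 = 351.
Each contributed unit returns 5.600 to the group as a whole (0.6222 to each of 9 players), which exceeds 1, so the social optimum is full contribution: group total = 5.600 × 351 = 1965.60.
Efficiency loss = 1965.60 − 351 = 1614.60.

1614.60 hours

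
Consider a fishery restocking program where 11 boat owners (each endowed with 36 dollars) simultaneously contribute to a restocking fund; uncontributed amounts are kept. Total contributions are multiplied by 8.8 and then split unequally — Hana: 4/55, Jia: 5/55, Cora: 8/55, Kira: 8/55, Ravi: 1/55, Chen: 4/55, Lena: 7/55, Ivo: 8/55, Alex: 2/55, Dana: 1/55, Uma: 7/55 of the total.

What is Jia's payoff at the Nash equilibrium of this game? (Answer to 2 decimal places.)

Player j's private return per contributed unit is 8.8 × (j's share). Contributing is weakly dominant for j when that share is at least 1/8.8 = 0.1136, and contributing 0 is dominant otherwise.
Cora, Kira, Lena, Ivo and Uma clear that bar, contributing 36 each; the remaining 6 contribute 0. Total contributed: 180.
Jia keeps 36 and receives 8.8 × 180 × 5/55 = 144.00 from the restocking fund, for a payoff of 180.00.

180.00 dollars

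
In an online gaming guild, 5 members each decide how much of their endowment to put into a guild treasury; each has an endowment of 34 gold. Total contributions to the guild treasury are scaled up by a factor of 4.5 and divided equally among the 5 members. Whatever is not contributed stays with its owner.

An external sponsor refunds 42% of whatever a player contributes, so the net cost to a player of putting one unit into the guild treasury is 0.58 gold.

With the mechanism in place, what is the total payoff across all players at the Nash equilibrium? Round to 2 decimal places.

The effective private return per unit is now (4.5/5) / 0.58 = 1.5517 > 1, so every player's dominant strategy flips to full contribution.
So the Nash equilibrium is full contribution by all 5; the group earns 5 × (34 × 0.42 + 4.5 × 34) = 836.40.

836.40 gold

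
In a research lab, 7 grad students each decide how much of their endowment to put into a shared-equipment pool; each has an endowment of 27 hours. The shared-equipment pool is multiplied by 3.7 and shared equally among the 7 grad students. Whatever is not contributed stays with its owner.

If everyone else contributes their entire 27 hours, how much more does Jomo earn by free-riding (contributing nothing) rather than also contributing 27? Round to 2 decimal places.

12.73 hours

Switching from a contribution of 27 to 0 lets Jomo keep an extra 27 hours, but lowers the shared-equipment pool by 27, which costs Jomo their own share of that drop: 3.7/7 × 27 = 14.27.
Net gain = 27 − 14.27 = 12.73. The private return per contributed unit (0.5286) is below 1, so free-riding is indeed the best response regardless of what the others do.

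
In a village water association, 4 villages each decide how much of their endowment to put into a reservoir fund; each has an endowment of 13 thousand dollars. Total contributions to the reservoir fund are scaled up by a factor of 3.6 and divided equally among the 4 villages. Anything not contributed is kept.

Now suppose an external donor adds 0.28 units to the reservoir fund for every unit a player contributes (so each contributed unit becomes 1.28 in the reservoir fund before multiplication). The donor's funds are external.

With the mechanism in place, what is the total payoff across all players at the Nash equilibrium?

239.62 thousand dollars

Under the mechanism each unit contributed yields 3.6 × 1.28 / 4 = 1.1520 back to its contributor per unit of net cost, which exceeds 1, making full contribution the dominant choice for everyone.
So the Nash equilibrium is full contribution by all 4; the group earns 3.6 × 1.28 × 52 = 239.62.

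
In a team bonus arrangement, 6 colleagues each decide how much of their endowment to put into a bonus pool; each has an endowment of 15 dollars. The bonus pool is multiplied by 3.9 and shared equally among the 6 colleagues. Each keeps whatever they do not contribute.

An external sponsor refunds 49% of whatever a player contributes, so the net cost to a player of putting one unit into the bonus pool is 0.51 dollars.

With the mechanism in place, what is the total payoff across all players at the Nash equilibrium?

With the mechanism, a contributed unit returns (3.9/6) / 0.51 = 1.2745 per unit of net cost to the contributor — now above 1 — so contributing fully is weakly dominant for every player.
At the Nash equilibrium everyone contributes 15. Group total payoff = 6 × (15 × 0.49 + 3.9 × 15) = 395.10.

395.10 dollars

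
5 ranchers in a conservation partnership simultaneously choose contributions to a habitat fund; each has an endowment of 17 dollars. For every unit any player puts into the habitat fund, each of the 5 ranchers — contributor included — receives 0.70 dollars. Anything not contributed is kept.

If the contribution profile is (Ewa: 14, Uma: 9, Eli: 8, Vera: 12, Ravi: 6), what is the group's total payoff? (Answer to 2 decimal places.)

Total contributed: 14 + 9 + 8 + 12 + 6 = 49; total kept: 5 × 17 − 49 = 36.
The habitat fund pays out 0.70 × 5 × 49 = 171.50 in aggregate.
Group total = 36 + 171.50 = 207.50.

207.50 dollars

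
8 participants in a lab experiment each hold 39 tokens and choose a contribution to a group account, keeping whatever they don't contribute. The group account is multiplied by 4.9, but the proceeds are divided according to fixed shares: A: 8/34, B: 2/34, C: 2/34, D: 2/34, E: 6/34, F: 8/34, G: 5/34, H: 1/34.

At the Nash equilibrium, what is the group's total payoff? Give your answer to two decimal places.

616.20 tokens

Each unit j contributes comes back to j as 4.9 × (j's share), so j prefers to contribute only if that share exceeds 1/4.9 = 0.2041; otherwise keeping the unit dominates.
A and F are above the threshold, contributing 39 each; the remaining 6 contribute 0. Total contributed: 78.
The group account pays out 4.9 × 78 = 382.20 in total (split across the unequal shares, but the aggregate is all that matters for the group sum).
The 6 free-riders keep 39 each, adding 234. Group total = 234 + 382.20 = 616.20.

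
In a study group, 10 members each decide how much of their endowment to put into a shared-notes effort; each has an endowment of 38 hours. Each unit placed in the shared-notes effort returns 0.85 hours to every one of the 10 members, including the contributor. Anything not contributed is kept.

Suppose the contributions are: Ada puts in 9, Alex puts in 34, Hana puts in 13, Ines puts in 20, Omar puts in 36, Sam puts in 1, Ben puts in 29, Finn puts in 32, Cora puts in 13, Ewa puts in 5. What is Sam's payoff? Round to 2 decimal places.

Total contributed: 9 + 34 + 13 + 20 + 36 + 1 + 29 + 32 + 13 + 5 = 192.
Each receives 0.85 × 192 = 163.20 from the shared-notes effort.
Sam keeps 38 − 1 = 37, so Sam's payoff is 37 + 163.20 = 200.20.

200.20 hours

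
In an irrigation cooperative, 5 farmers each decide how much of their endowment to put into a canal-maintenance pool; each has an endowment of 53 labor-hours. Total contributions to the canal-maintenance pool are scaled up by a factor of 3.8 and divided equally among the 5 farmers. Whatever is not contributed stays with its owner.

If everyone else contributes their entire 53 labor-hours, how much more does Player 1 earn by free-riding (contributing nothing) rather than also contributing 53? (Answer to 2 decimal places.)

Switching from a contribution of 53 to 0 lets Player 1 keep an extra 53 labor-hours, but lowers the canal-maintenance pool by 53, which costs Player 1 their own share of that drop: 3.8/5 × 53 = 40.28.
Net gain = 53 − 40.28 = 12.72. The private return per contributed unit (0.7600) is below 1, so free-riding is indeed the best response regardless of what the others do.

12.72 labor-hours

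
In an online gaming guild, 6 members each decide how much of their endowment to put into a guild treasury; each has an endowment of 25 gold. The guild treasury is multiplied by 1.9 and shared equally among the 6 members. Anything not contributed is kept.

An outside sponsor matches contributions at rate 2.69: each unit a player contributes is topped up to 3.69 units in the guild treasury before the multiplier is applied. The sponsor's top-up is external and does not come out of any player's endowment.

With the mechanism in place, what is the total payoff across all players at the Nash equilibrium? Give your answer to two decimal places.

1051.65 gold

With the mechanism, a contributed unit returns 1.9 × 3.69 / 6 = 1.1685 per unit of net cost to the contributor — now above 1 — so contributing fully is weakly dominant for every player.
So the Nash equilibrium is full contribution by all 6; the group earns 1.9 × 3.69 × 150 = 1051.65.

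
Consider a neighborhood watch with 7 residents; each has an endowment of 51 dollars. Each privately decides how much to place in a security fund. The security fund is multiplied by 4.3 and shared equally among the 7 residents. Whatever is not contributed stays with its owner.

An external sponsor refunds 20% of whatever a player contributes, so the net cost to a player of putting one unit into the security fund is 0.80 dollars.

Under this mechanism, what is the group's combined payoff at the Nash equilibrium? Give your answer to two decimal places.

357.00 dollars

Even with the mechanism, each unit contributed returns only (4.3/7) / 0.80 = 0.7679 per unit of net cost, so contributing nothing is still dominant.
At the Nash equilibrium no one contributes; group total payoff = 7 × 51 = 357.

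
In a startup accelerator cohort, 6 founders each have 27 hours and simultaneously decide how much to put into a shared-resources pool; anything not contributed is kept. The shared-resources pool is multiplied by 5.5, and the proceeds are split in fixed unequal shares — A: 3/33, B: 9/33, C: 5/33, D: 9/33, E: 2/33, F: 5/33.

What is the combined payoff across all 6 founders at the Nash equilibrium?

405.00 hours

For player j, contributing a unit is worthwhile iff 5.5 × (j's share) ≥ 1, i.e. iff j's share is at least 0.1818.
B and D are above the threshold, contributing 27 each; the remaining 4 contribute 0. Total contributed: 54.
The shared-resources pool pays out 5.5 × 54 = 297.00 in total (split across the unequal shares, but the aggregate is all that matters for the group sum).
The 4 free-riders keep 27 each, adding 108. Group total = 108 + 297.00 = 405.00.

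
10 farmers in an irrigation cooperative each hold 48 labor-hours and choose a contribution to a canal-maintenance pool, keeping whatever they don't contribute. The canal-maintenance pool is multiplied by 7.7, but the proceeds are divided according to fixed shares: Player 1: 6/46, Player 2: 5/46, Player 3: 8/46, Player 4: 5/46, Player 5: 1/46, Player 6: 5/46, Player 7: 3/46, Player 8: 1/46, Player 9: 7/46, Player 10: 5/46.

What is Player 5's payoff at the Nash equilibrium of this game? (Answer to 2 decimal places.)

72.10 labor-hours

Player j's private return per contributed unit is 7.7 × (j's share). Contributing is weakly dominant for j when that share is at least 1/7.7 = 0.1299, and contributing 0 is dominant otherwise.
Player 1, Player 3 and Player 9 clear that bar, contributing 48 each; the remaining 7 contribute 0. Total contributed: 144.
Player 5 keeps 48 and receives 7.7 × 144 × 1/46 = 24.10 from the canal-maintenance pool, for a payoff of 72.10.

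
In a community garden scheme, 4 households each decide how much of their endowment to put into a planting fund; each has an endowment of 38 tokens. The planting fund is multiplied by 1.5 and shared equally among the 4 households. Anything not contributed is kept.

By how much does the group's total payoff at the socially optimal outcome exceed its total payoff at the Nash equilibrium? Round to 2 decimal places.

Each contributed unit returns 1.5/4 = 0.3750 to its contributor — below 1 — so contributing 0 is dominant for every player. At the Nash equilibrium everyone keeps their 38, and the group total is 4 × 38 = 152.
Each contributed unit returns 1.500 to the group as a whole (0.3750 to each of 4 players), which exceeds 1, so the social optimum is full contribution: group total = 1.500 × 152 = 228.00.
Efficiency loss = 228.00 − 152 = 76.00.

76.00 tokens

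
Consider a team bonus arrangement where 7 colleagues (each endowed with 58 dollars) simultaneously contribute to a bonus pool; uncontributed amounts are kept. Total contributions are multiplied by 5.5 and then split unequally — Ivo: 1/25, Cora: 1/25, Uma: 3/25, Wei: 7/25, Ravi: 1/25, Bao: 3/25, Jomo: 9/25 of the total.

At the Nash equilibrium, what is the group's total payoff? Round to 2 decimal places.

Player j's private return per contributed unit is 5.5 × (j's share). Contributing is weakly dominant for j when that share is at least 1/5.5 = 0.1818, and contributing 0 is dominant otherwise.
The shares above 0.1818 belong to Wei and Jomo, contributing 58 each; the remaining 5 contribute 0. Total contributed: 116.
The bonus pool pays out 5.5 × 116 = 638.00 in total (split across the unequal shares, but the aggregate is all that matters for the group sum).
The 5 free-riders keep 58 each, adding 290. Group total = 290 + 638.00 = 928.00.

928.00 dollars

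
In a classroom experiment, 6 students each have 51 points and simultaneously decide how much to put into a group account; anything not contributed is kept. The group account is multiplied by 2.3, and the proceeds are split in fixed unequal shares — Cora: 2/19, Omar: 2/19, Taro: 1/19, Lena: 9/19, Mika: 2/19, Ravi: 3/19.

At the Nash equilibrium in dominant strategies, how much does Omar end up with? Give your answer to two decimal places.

For player j, contributing a unit is worthwhile iff 2.3 × (j's share) ≥ 1, i.e. iff j's share is at least 0.4348.
The only share above 0.4348 is Lena's 9/19, contributing 51; the remaining 5 contribute 0. Total contributed: 51.
Omar keeps 51 and receives 2.3 × 51 × 2/19 = 12.35 from the group account, for a payoff of 63.35.

63.35 points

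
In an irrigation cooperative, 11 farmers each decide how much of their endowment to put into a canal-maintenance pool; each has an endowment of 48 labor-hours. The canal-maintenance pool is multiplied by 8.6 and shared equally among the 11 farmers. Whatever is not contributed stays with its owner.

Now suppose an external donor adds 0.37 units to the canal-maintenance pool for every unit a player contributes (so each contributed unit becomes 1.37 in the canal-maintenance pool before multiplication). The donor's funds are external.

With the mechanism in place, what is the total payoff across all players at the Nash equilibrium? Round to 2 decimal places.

Under the mechanism each unit contributed yields 8.6 × 1.37 / 11 = 1.0711 back to its contributor per unit of net cost, which exceeds 1, making full contribution the dominant choice for everyone.
At the Nash equilibrium everyone contributes 48. Group total payoff = 8.6 × 1.37 × 528 = 6220.90.

6220.90 labor-hours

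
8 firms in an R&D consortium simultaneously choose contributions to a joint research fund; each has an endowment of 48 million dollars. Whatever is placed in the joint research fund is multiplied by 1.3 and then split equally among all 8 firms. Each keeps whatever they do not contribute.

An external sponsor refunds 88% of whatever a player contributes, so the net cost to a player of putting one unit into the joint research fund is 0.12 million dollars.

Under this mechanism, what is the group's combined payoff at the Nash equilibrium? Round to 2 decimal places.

837.12 million dollars

With the mechanism, a contributed unit returns (1.3/8) / 0.12 = 1.3542 per unit of net cost to the contributor — now above 1 — so contributing fully is weakly dominant for every player.
At the Nash equilibrium everyone contributes 48. Group total payoff = 8 × (48 × 0.88 + 1.3 × 48) = 837.12.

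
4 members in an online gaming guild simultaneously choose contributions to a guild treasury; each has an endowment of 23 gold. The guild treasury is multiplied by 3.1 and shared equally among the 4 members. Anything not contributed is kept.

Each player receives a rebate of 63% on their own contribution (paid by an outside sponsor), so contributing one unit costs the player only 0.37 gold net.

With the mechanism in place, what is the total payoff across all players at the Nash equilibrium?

343.16 gold

With the mechanism, a contributed unit returns (3.1/4) / 0.37 = 2.0946 per unit of net cost to the contributor — now above 1 — so contributing fully is weakly dominant for every player.
So the Nash equilibrium is full contribution by all 4; the group earns 4 × (23 × 0.63 + 3.1 × 23) = 343.16.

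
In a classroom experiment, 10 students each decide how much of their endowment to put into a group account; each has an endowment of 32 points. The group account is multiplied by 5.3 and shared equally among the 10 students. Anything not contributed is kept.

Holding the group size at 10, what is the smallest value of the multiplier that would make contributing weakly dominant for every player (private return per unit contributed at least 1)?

A contributed unit returns (multiplier)/10 to its contributor.
This reaches 1 exactly when the multiplier is 10.

10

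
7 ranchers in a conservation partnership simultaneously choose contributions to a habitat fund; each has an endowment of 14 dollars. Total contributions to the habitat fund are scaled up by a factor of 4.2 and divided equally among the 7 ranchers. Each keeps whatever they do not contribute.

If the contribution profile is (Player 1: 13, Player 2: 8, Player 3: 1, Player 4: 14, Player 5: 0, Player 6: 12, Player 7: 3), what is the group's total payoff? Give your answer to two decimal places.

261.20 dollars

Total contributed: 13 + 8 + 1 + 14 + 0 + 12 + 3 = 51; total kept: 7 × 14 − 51 = 47.
The habitat fund pays out 4.2 × 51 = 214.20 in aggregate.
Group total = 47 + 214.20 = 261.20.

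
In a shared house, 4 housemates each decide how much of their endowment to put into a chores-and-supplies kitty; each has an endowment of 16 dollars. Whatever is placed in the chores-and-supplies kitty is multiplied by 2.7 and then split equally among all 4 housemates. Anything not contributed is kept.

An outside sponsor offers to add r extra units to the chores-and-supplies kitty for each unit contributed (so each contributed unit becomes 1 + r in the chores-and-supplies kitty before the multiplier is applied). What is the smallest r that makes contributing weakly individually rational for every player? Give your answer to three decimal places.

0.481

With matching at rate r, one contributed unit becomes (1 + r) in the chores-and-supplies kitty and returns 2.7 × (1 + r) / 4 to the contributor.
Setting this equal to 1: 1 + r = 4/2.7 = 1.4815.
So the minimum matching rate is r = 1.4815 − 1 = 0.481.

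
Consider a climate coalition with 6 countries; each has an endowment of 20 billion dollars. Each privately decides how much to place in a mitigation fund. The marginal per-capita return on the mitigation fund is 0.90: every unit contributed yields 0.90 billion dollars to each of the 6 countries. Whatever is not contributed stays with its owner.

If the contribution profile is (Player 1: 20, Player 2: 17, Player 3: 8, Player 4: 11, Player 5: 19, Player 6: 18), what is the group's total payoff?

529.20 billion dollars

Total contributed: 20 + 17 + 8 + 11 + 19 + 18 = 93; total kept: 6 × 20 − 93 = 27.
The mitigation fund pays out 0.90 × 6 × 93 = 502.20 in aggregate.
Group total = 27 + 502.20 = 529.20.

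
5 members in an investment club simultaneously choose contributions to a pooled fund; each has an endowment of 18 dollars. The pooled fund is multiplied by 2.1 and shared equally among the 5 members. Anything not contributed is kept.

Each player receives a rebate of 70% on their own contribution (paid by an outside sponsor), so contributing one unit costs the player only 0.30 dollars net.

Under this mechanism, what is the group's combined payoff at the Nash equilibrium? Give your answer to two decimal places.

Under the mechanism each unit contributed yields (2.1/5) / 0.30 = 1.4000 back to its contributor per unit of net cost, which exceeds 1, making full contribution the dominant choice for everyone.
So the Nash equilibrium is full contribution by all 5; the group earns 5 × (18 × 0.70 + 2.1 × 18) = 252.00.

252.00 dollars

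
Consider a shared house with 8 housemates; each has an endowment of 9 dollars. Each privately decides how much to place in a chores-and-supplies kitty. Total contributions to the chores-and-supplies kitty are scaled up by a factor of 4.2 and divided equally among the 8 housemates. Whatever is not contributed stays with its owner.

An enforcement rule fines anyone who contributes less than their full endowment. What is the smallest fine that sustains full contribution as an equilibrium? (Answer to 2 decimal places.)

4.28 dollars

Given the others contribute fully, the best deviation is to contribute 0 (any partial contribution still incurs the fine and gives up units whose private return 0.5250 is below 1).
Deviating from 9 to 0 saves 9 dollars but forfeits the deviator's share of the drop in the chores-and-supplies kitty: 4.2/8 × 9 = 4.72.
So the deviation gain is 9 − 4.72 = 4.28, and the fine must be at least 4.28 dollars to wipe it out.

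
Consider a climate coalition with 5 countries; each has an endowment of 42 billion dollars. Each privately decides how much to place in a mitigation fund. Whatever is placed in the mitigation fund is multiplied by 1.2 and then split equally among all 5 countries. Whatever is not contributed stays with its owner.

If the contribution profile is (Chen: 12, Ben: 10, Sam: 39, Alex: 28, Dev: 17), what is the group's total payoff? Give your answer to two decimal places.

Total contributed: 12 + 10 + 39 + 28 + 17 = 106; total kept: 5 × 42 − 106 = 104.
The mitigation fund pays out 1.2 × 106 = 127.20 in aggregate.
Group total = 104 + 127.20 = 231.20.

231.20 billion dollars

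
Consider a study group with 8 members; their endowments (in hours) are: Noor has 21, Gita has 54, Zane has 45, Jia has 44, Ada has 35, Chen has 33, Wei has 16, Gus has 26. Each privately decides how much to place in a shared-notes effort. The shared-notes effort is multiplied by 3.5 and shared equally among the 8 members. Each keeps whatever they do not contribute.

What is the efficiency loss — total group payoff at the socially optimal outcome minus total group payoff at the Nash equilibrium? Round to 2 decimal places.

The private return per contributed unit is 3.5/8 = 0.4375 < 1 for every player regardless of endowment, so the Nash equilibrium is zero contribution and the group total is Σ E_j = 21 + 54 + 45 + 44 + 35 + 33 + 16 + 26 = 274.
Each contributed unit returns 3.500 to the group, so the social optimum is full contribution by everyone: group total = 3.500 × 274 = 959.00.
Efficiency loss = (3.500 − 1) × 274 = 685.00.

685.00 hours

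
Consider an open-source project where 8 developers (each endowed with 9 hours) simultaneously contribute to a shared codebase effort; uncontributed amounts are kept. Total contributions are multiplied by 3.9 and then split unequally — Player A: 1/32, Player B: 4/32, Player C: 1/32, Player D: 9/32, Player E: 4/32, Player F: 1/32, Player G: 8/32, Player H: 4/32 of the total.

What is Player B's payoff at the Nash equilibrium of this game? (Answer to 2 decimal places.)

13.39 hours

Player j's private return per contributed unit is 3.9 × (j's share). Contributing is weakly dominant for j when that share is at least 1/3.9 = 0.2564, and contributing 0 is dominant otherwise.
Player D alone (share 9/32) is above the threshold, contributing 9; the remaining 7 contribute 0. Total contributed: 9.
Player B keeps 9 and receives 3.9 × 9 × 4/32 = 4.39 from the shared codebase effort, for a payoff of 13.39.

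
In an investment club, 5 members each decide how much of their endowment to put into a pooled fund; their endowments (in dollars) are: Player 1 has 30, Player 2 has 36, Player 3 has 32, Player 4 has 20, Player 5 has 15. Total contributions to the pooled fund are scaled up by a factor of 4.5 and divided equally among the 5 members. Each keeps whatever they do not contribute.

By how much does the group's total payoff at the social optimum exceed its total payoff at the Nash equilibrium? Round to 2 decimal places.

The private return per contributed unit is 4.5/5 = 0.9000 < 1 for every player regardless of endowment, so the Nash equilibrium is zero contribution and the group total is Σ E_j = 30 + 36 + 32 + 20 + 15 = 133.
Each contributed unit returns 4.500 to the group, so the social optimum is full contribution by everyone: group total = 4.500 × 133 = 598.50.
Efficiency loss = (4.500 − 1) × 133 = 465.50.

465.50 dollars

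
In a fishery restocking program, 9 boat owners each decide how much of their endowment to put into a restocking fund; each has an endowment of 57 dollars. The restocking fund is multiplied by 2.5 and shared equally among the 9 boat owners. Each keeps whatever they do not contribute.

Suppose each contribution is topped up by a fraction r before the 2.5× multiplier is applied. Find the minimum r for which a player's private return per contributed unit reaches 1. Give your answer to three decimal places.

2.600

With matching at rate r, one contributed unit becomes (1 + r) in the restocking fund and returns 2.5 × (1 + r) / 9 to the contributor.
Setting this equal to 1: 1 + r = 9/2.5 = 3.6000.
So the minimum matching rate is r = 3.6000 − 1 = 2.600.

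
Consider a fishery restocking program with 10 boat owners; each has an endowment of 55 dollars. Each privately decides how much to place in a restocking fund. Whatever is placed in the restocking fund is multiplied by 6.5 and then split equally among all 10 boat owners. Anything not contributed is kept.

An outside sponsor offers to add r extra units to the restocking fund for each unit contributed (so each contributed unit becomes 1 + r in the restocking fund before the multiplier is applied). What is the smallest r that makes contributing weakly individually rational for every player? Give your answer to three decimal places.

With matching at rate r, one contributed unit becomes (1 + r) in the restocking fund and returns 6.5 × (1 + r) / 10 to the contributor.
Setting this equal to 1: 1 + r = 10/6.5 = 1.5385.
So the minimum matching rate is r = 1.5385 − 1 = 0.538.

0.538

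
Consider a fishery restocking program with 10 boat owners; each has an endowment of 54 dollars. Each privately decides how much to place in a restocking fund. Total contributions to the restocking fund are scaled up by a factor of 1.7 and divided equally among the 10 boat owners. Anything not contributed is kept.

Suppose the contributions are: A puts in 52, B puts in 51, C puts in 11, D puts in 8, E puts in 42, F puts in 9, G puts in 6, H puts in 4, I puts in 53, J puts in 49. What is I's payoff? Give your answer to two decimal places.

Total contributed: 52 + 51 + 11 + 8 + 42 + 9 + 6 + 4 + 53 + 49 = 285.
Each receives 1.7 × 285 / 10 = 48.45 from the restocking fund.
I keeps 54 − 53 = 1, so I's payoff is 1 + 48.45 = 49.45.

49.45 dollars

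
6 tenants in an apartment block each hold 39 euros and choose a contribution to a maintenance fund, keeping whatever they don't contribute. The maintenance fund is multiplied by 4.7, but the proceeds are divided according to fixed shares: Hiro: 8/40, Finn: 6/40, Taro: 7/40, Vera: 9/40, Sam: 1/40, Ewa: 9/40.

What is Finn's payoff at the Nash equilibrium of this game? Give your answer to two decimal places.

Player j's private return per contributed unit is 4.7 × (j's share). Contributing is weakly dominant for j when that share is at least 1/4.7 = 0.2128, and contributing 0 is dominant otherwise.
The shares above 0.2128 belong to Vera and Ewa, contributing 39 each; the remaining 4 contribute 0. Total contributed: 78.
Finn keeps 39 and receives 4.7 × 78 × 6/40 = 54.99 from the maintenance fund, for a payoff of 93.99.

93.99 euros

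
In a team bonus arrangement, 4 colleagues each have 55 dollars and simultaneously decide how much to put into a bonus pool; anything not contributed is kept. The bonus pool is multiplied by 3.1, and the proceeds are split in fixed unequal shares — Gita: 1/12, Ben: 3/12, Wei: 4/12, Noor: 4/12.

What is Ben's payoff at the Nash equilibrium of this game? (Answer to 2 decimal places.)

140.25 dollars

For player j, contributing a unit is worthwhile iff 3.1 × (j's share) ≥ 1, i.e. iff j's share is at least 0.3226.
The shares above 0.3226 belong to Wei and Noor, contributing 55 each; the remaining 2 contribute 0. Total contributed: 110.
Ben keeps 55 and receives 3.1 × 110 × 3/12 = 85.25 from the bonus pool, for a payoff of 140.25.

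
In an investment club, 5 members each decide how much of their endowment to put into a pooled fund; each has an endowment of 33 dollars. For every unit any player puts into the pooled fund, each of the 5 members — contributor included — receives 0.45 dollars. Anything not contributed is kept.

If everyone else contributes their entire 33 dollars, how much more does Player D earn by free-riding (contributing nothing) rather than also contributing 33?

18.15 dollars

Switching from a contribution of 33 to 0 lets Player D keep an extra 33 dollars, but lowers the pooled fund by 33, which costs Player D their own share of that drop: 0.45 × 33 = 14.85.
Net gain = 33 − 14.85 = 18.15. The private return per contributed unit (0.45) is below 1, so free-riding is indeed the best response regardless of what the others do.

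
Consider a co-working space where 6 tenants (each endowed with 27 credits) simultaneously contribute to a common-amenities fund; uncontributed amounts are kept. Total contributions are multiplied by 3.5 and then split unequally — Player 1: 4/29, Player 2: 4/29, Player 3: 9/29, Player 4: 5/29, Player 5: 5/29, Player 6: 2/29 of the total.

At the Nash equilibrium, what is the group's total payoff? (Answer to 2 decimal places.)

229.50 credits

Player j's private return per contributed unit is 3.5 × (j's share). Contributing is weakly dominant for j when that share is at least 1/3.5 = 0.2857, and contributing 0 is dominant otherwise.
Player 3 alone (share 9/29) is above the threshold, contributing 27; the remaining 5 contribute 0. Total contributed: 27.
The common-amenities fund pays out 3.5 × 27 = 94.50 in total (split across the unequal shares, but the aggregate is all that matters for the group sum).
The 5 free-riders keep 27 each, adding 135. Group total = 135 + 94.50 = 229.50.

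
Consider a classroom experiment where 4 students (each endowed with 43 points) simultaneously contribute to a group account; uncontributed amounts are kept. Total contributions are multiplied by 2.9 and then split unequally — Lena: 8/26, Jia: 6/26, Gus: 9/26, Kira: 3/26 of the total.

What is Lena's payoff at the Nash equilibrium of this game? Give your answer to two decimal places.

For player j, contributing a unit is worthwhile iff 2.9 × (j's share) ≥ 1, i.e. iff j's share is at least 0.3448.
Only Gus (9/26) clears that bar, contributing 43; the remaining 3 contribute 0. Total contributed: 43.
Lena keeps 43 and receives 2.9 × 43 × 8/26 = 38.37 from the group account, for a payoff of 81.37.

81.37 points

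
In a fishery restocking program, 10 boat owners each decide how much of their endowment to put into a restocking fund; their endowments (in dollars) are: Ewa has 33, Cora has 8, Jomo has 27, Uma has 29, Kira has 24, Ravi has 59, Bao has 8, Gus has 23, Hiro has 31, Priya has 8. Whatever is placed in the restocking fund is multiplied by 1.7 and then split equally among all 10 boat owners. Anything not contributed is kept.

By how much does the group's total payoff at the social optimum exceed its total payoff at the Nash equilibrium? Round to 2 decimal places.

The private return per contributed unit is 1.7/10 = 0.1700 < 1 for every player regardless of endowment, so the Nash equilibrium is zero contribution and the group total is Σ E_j = 33 + 8 + 27 + 29 + 24 + 59 + 8 + 23 + 31 + 8 = 250.
Each contributed unit returns 1.700 to the group, so the social optimum is full contribution by everyone: group total = 1.700 × 250 = 425.00.
Efficiency loss = (1.700 − 1) × 250 = 175.00.

175.00 dollars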